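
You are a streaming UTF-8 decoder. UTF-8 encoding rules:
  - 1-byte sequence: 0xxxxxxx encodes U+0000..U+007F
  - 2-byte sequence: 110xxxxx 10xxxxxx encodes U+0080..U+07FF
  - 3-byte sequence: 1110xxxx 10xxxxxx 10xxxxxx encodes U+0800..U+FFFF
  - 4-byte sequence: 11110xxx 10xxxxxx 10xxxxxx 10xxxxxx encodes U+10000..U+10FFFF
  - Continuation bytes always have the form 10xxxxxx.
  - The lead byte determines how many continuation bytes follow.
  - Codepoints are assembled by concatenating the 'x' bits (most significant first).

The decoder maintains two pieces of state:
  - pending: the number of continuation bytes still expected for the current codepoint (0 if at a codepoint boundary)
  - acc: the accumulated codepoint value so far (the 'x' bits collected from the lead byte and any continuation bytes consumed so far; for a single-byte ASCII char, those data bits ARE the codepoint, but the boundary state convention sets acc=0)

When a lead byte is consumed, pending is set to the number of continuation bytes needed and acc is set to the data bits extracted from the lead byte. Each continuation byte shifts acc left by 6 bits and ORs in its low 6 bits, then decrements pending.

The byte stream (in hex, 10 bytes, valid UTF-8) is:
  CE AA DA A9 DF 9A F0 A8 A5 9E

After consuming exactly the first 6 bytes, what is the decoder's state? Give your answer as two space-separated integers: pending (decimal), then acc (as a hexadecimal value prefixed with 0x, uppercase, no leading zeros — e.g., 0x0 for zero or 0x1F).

Byte[0]=CE: 2-byte lead. pending=1, acc=0xE
Byte[1]=AA: continuation. acc=(acc<<6)|0x2A=0x3AA, pending=0
Byte[2]=DA: 2-byte lead. pending=1, acc=0x1A
Byte[3]=A9: continuation. acc=(acc<<6)|0x29=0x6A9, pending=0
Byte[4]=DF: 2-byte lead. pending=1, acc=0x1F
Byte[5]=9A: continuation. acc=(acc<<6)|0x1A=0x7DA, pending=0

Answer: 0 0x7DA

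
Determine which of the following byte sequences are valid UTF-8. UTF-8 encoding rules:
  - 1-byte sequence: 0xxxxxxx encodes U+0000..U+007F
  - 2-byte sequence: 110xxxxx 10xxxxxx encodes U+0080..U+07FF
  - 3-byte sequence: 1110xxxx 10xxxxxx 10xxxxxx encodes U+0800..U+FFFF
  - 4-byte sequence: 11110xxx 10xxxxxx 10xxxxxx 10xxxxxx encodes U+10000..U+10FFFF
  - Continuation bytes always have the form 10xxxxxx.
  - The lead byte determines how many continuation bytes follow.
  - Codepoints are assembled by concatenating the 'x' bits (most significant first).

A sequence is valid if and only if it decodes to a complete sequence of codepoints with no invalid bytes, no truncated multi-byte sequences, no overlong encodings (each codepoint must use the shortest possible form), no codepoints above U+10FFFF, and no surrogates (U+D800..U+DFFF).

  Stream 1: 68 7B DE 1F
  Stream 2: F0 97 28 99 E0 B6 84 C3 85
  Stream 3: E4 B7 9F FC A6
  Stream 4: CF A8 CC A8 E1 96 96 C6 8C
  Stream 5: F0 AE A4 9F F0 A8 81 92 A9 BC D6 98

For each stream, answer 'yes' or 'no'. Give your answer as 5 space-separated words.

Answer: no no no yes no

Derivation:
Stream 1: error at byte offset 3. INVALID
Stream 2: error at byte offset 2. INVALID
Stream 3: error at byte offset 3. INVALID
Stream 4: decodes cleanly. VALID
Stream 5: error at byte offset 8. INVALID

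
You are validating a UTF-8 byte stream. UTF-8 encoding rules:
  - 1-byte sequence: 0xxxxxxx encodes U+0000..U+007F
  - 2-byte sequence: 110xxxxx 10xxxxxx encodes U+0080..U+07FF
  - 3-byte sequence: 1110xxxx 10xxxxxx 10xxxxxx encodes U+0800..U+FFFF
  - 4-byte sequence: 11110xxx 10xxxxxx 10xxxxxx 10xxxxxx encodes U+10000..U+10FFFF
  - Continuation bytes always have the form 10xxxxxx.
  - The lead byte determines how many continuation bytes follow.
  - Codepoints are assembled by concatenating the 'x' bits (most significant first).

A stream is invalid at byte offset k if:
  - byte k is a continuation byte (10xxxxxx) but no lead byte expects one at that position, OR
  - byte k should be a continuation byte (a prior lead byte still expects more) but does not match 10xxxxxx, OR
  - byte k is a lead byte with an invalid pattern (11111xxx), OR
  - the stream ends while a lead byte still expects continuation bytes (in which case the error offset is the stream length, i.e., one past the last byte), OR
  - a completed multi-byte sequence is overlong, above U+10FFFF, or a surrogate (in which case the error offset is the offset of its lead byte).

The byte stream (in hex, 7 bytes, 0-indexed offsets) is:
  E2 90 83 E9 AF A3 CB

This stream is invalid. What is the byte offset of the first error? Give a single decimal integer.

Answer: 7

Derivation:
Byte[0]=E2: 3-byte lead, need 2 cont bytes. acc=0x2
Byte[1]=90: continuation. acc=(acc<<6)|0x10=0x90
Byte[2]=83: continuation. acc=(acc<<6)|0x03=0x2403
Completed: cp=U+2403 (starts at byte 0)
Byte[3]=E9: 3-byte lead, need 2 cont bytes. acc=0x9
Byte[4]=AF: continuation. acc=(acc<<6)|0x2F=0x26F
Byte[5]=A3: continuation. acc=(acc<<6)|0x23=0x9BE3
Completed: cp=U+9BE3 (starts at byte 3)
Byte[6]=CB: 2-byte lead, need 1 cont bytes. acc=0xB
Byte[7]: stream ended, expected continuation. INVALID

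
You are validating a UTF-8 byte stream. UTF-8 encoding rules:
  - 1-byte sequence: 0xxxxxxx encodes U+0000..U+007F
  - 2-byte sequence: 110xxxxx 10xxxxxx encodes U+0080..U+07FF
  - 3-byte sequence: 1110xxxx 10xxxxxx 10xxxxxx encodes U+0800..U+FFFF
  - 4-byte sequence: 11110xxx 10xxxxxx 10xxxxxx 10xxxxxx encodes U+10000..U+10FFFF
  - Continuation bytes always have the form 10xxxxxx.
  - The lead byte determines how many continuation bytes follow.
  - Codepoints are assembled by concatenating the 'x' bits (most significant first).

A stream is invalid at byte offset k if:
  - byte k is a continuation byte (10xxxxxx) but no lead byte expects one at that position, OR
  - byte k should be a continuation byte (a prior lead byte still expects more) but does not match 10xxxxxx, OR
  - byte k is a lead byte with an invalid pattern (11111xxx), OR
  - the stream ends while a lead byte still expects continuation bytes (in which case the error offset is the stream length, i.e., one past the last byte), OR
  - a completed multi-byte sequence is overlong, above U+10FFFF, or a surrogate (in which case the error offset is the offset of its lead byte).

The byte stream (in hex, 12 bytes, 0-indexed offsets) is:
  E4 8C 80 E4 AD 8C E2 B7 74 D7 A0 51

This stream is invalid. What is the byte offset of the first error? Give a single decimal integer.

Answer: 8

Derivation:
Byte[0]=E4: 3-byte lead, need 2 cont bytes. acc=0x4
Byte[1]=8C: continuation. acc=(acc<<6)|0x0C=0x10C
Byte[2]=80: continuation. acc=(acc<<6)|0x00=0x4300
Completed: cp=U+4300 (starts at byte 0)
Byte[3]=E4: 3-byte lead, need 2 cont bytes. acc=0x4
Byte[4]=AD: continuation. acc=(acc<<6)|0x2D=0x12D
Byte[5]=8C: continuation. acc=(acc<<6)|0x0C=0x4B4C
Completed: cp=U+4B4C (starts at byte 3)
Byte[6]=E2: 3-byte lead, need 2 cont bytes. acc=0x2
Byte[7]=B7: continuation. acc=(acc<<6)|0x37=0xB7
Byte[8]=74: expected 10xxxxxx continuation. INVALID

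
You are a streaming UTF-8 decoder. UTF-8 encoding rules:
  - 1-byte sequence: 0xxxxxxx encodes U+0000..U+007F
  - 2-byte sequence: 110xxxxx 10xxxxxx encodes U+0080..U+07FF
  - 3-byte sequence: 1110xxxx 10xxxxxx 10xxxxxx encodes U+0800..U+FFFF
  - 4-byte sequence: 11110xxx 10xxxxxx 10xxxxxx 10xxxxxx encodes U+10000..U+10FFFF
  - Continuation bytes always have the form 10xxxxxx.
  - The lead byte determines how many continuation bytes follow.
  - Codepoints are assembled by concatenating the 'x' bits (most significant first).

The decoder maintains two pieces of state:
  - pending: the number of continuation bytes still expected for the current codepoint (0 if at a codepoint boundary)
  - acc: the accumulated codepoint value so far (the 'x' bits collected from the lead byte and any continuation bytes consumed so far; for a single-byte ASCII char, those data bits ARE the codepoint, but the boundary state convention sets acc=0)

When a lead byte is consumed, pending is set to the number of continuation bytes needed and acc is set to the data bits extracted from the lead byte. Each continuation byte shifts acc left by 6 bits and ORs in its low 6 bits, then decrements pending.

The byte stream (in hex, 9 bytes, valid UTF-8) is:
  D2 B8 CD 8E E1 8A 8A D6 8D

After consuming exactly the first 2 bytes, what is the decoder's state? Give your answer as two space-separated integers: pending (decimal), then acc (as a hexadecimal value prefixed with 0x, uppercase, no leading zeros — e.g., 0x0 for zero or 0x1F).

Byte[0]=D2: 2-byte lead. pending=1, acc=0x12
Byte[1]=B8: continuation. acc=(acc<<6)|0x38=0x4B8, pending=0

Answer: 0 0x4B8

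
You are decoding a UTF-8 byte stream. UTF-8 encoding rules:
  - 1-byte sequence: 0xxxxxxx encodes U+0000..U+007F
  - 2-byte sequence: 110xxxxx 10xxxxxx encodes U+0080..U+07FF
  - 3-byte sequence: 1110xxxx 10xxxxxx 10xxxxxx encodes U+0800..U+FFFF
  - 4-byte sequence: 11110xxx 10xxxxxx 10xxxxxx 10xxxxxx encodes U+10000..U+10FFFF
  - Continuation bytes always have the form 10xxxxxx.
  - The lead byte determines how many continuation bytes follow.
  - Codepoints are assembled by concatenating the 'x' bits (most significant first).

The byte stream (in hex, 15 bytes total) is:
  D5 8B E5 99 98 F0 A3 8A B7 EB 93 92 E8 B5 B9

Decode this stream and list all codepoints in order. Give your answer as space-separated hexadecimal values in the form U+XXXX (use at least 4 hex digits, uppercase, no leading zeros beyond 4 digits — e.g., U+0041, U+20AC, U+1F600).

Answer: U+054B U+5658 U+232B7 U+B4D2 U+8D79

Derivation:
Byte[0]=D5: 2-byte lead, need 1 cont bytes. acc=0x15
Byte[1]=8B: continuation. acc=(acc<<6)|0x0B=0x54B
Completed: cp=U+054B (starts at byte 0)
Byte[2]=E5: 3-byte lead, need 2 cont bytes. acc=0x5
Byte[3]=99: continuation. acc=(acc<<6)|0x19=0x159
Byte[4]=98: continuation. acc=(acc<<6)|0x18=0x5658
Completed: cp=U+5658 (starts at byte 2)
Byte[5]=F0: 4-byte lead, need 3 cont bytes. acc=0x0
Byte[6]=A3: continuation. acc=(acc<<6)|0x23=0x23
Byte[7]=8A: continuation. acc=(acc<<6)|0x0A=0x8CA
Byte[8]=B7: continuation. acc=(acc<<6)|0x37=0x232B7
Completed: cp=U+232B7 (starts at byte 5)
Byte[9]=EB: 3-byte lead, need 2 cont bytes. acc=0xB
Byte[10]=93: continuation. acc=(acc<<6)|0x13=0x2D3
Byte[11]=92: continuation. acc=(acc<<6)|0x12=0xB4D2
Completed: cp=U+B4D2 (starts at byte 9)
Byte[12]=E8: 3-byte lead, need 2 cont bytes. acc=0x8
Byte[13]=B5: continuation. acc=(acc<<6)|0x35=0x235
Byte[14]=B9: continuation. acc=(acc<<6)|0x39=0x8D79
Completed: cp=U+8D79 (starts at byte 12)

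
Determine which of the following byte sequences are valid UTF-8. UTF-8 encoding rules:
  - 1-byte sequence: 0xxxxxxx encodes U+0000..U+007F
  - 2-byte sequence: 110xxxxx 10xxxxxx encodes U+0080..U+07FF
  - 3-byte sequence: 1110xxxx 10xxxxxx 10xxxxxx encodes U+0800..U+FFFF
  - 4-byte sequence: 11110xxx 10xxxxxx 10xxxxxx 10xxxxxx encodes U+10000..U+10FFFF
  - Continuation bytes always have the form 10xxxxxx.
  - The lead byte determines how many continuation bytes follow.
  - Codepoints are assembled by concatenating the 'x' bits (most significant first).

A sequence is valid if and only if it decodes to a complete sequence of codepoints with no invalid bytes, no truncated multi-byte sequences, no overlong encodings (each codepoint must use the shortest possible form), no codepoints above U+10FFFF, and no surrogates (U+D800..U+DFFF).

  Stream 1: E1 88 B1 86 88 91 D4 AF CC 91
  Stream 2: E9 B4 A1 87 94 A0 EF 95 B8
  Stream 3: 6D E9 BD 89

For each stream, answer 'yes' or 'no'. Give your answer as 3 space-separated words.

Stream 1: error at byte offset 3. INVALID
Stream 2: error at byte offset 3. INVALID
Stream 3: decodes cleanly. VALID

Answer: no no yes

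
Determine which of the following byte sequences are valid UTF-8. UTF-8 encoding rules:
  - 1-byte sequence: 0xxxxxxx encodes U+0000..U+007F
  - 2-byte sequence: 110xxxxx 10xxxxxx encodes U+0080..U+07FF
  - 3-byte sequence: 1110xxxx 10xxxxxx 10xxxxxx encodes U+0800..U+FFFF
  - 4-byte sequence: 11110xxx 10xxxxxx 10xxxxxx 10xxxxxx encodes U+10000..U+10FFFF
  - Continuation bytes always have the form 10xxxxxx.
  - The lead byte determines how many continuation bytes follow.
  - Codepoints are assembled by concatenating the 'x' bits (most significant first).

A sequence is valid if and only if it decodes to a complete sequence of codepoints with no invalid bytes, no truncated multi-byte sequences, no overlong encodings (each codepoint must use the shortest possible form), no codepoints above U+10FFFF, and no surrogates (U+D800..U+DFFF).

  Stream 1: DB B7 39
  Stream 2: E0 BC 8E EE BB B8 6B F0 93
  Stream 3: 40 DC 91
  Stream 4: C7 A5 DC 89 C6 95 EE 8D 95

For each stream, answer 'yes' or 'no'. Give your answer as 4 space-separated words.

Answer: yes no yes yes

Derivation:
Stream 1: decodes cleanly. VALID
Stream 2: error at byte offset 9. INVALID
Stream 3: decodes cleanly. VALID
Stream 4: decodes cleanly. VALID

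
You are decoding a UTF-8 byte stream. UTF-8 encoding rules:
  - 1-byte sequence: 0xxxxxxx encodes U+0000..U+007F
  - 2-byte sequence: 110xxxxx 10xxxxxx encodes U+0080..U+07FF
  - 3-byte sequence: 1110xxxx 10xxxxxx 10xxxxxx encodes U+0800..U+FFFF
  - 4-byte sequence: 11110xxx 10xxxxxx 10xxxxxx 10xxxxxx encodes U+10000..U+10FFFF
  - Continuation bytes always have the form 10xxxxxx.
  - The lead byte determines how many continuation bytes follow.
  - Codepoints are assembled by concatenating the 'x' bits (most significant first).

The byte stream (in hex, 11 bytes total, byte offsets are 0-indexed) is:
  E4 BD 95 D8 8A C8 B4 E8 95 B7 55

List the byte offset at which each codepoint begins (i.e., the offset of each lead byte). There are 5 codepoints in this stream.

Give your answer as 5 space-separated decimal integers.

Byte[0]=E4: 3-byte lead, need 2 cont bytes. acc=0x4
Byte[1]=BD: continuation. acc=(acc<<6)|0x3D=0x13D
Byte[2]=95: continuation. acc=(acc<<6)|0x15=0x4F55
Completed: cp=U+4F55 (starts at byte 0)
Byte[3]=D8: 2-byte lead, need 1 cont bytes. acc=0x18
Byte[4]=8A: continuation. acc=(acc<<6)|0x0A=0x60A
Completed: cp=U+060A (starts at byte 3)
Byte[5]=C8: 2-byte lead, need 1 cont bytes. acc=0x8
Byte[6]=B4: continuation. acc=(acc<<6)|0x34=0x234
Completed: cp=U+0234 (starts at byte 5)
Byte[7]=E8: 3-byte lead, need 2 cont bytes. acc=0x8
Byte[8]=95: continuation. acc=(acc<<6)|0x15=0x215
Byte[9]=B7: continuation. acc=(acc<<6)|0x37=0x8577
Completed: cp=U+8577 (starts at byte 7)
Byte[10]=55: 1-byte ASCII. cp=U+0055

Answer: 0 3 5 7 10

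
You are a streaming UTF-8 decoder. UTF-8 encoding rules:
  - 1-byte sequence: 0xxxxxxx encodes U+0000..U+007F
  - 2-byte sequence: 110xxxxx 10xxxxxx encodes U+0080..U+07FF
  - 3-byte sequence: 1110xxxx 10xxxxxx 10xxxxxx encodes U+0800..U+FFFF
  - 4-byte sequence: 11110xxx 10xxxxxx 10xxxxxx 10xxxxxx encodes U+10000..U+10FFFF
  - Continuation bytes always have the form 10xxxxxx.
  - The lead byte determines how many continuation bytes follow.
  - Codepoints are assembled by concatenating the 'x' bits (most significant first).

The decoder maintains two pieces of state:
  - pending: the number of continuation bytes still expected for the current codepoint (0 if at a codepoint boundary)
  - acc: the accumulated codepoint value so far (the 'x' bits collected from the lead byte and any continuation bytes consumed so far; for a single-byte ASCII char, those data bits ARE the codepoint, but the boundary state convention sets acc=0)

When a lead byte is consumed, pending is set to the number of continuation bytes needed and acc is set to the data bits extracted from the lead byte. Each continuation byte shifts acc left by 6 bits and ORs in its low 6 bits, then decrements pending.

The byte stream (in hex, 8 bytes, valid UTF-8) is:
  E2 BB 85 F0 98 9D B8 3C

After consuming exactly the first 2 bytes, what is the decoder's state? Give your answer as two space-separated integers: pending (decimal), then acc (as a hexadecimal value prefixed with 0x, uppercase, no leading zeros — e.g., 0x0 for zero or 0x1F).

Byte[0]=E2: 3-byte lead. pending=2, acc=0x2
Byte[1]=BB: continuation. acc=(acc<<6)|0x3B=0xBB, pending=1

Answer: 1 0xBB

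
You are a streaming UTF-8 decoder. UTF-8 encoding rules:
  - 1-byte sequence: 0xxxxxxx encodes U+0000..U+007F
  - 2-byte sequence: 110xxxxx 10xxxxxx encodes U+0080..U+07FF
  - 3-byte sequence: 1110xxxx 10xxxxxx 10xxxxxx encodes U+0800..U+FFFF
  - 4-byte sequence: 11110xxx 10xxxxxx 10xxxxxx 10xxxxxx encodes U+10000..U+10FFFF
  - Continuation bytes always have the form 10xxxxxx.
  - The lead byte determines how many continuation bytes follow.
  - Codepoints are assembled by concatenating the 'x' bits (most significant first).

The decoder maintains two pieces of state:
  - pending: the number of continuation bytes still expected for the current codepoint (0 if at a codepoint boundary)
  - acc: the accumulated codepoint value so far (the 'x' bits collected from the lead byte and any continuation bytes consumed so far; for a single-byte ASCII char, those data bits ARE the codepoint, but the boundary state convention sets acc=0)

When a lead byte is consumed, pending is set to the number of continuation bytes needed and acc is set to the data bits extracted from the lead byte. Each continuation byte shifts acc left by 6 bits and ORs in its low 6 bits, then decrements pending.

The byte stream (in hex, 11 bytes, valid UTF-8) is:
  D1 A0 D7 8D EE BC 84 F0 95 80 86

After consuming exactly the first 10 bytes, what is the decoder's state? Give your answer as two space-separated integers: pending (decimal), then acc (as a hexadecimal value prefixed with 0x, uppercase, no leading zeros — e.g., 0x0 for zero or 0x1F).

Byte[0]=D1: 2-byte lead. pending=1, acc=0x11
Byte[1]=A0: continuation. acc=(acc<<6)|0x20=0x460, pending=0
Byte[2]=D7: 2-byte lead. pending=1, acc=0x17
Byte[3]=8D: continuation. acc=(acc<<6)|0x0D=0x5CD, pending=0
Byte[4]=EE: 3-byte lead. pending=2, acc=0xE
Byte[5]=BC: continuation. acc=(acc<<6)|0x3C=0x3BC, pending=1
Byte[6]=84: continuation. acc=(acc<<6)|0x04=0xEF04, pending=0
Byte[7]=F0: 4-byte lead. pending=3, acc=0x0
Byte[8]=95: continuation. acc=(acc<<6)|0x15=0x15, pending=2
Byte[9]=80: continuation. acc=(acc<<6)|0x00=0x540, pending=1

Answer: 1 0x540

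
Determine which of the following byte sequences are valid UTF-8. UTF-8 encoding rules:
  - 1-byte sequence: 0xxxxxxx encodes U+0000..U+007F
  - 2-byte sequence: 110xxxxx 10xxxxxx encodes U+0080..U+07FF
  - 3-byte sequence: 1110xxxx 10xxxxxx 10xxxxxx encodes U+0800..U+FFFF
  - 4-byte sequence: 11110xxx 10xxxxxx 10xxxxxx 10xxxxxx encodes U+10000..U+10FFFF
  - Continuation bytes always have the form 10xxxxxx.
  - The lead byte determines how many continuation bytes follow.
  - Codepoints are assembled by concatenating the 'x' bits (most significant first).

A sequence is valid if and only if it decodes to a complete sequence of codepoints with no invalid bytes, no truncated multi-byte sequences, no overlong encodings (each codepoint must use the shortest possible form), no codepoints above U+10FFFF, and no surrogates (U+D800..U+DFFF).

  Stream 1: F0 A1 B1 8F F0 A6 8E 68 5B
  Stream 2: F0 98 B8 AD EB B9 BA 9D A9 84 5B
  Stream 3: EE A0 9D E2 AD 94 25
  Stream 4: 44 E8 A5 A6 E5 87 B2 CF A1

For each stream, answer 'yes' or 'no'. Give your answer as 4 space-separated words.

Stream 1: error at byte offset 7. INVALID
Stream 2: error at byte offset 7. INVALID
Stream 3: decodes cleanly. VALID
Stream 4: decodes cleanly. VALID

Answer: no no yes yes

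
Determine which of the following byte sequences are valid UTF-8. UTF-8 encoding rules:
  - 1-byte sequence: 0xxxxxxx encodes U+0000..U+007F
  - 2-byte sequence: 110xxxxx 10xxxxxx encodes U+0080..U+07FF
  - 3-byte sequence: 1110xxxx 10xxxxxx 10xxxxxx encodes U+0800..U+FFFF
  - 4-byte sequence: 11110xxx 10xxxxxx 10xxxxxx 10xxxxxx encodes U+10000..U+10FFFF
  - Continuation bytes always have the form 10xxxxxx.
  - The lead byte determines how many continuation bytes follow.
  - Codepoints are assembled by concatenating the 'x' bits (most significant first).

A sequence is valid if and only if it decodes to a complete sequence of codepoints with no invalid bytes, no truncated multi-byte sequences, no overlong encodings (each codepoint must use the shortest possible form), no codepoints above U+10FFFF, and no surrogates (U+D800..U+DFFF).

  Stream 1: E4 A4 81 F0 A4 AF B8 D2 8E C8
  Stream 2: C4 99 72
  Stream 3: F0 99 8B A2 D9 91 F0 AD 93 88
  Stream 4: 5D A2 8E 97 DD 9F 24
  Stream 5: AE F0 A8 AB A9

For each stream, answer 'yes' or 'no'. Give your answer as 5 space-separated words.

Stream 1: error at byte offset 10. INVALID
Stream 2: decodes cleanly. VALID
Stream 3: decodes cleanly. VALID
Stream 4: error at byte offset 1. INVALID
Stream 5: error at byte offset 0. INVALID

Answer: no yes yes no no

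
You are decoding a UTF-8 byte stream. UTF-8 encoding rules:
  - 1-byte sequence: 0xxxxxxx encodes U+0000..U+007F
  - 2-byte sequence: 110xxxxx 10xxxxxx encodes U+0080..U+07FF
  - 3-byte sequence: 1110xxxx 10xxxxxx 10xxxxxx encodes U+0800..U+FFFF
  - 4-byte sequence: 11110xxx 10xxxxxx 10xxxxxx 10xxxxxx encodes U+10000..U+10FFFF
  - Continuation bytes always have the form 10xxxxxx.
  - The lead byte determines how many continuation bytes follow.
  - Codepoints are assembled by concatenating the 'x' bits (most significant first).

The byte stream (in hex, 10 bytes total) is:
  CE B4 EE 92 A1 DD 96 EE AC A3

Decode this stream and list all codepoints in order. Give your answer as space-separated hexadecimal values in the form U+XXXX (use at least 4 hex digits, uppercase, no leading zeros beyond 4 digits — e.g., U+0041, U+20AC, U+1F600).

Answer: U+03B4 U+E4A1 U+0756 U+EB23

Derivation:
Byte[0]=CE: 2-byte lead, need 1 cont bytes. acc=0xE
Byte[1]=B4: continuation. acc=(acc<<6)|0x34=0x3B4
Completed: cp=U+03B4 (starts at byte 0)
Byte[2]=EE: 3-byte lead, need 2 cont bytes. acc=0xE
Byte[3]=92: continuation. acc=(acc<<6)|0x12=0x392
Byte[4]=A1: continuation. acc=(acc<<6)|0x21=0xE4A1
Completed: cp=U+E4A1 (starts at byte 2)
Byte[5]=DD: 2-byte lead, need 1 cont bytes. acc=0x1D
Byte[6]=96: continuation. acc=(acc<<6)|0x16=0x756
Completed: cp=U+0756 (starts at byte 5)
Byte[7]=EE: 3-byte lead, need 2 cont bytes. acc=0xE
Byte[8]=AC: continuation. acc=(acc<<6)|0x2C=0x3AC
Byte[9]=A3: continuation. acc=(acc<<6)|0x23=0xEB23
Completed: cp=U+EB23 (starts at byte 7)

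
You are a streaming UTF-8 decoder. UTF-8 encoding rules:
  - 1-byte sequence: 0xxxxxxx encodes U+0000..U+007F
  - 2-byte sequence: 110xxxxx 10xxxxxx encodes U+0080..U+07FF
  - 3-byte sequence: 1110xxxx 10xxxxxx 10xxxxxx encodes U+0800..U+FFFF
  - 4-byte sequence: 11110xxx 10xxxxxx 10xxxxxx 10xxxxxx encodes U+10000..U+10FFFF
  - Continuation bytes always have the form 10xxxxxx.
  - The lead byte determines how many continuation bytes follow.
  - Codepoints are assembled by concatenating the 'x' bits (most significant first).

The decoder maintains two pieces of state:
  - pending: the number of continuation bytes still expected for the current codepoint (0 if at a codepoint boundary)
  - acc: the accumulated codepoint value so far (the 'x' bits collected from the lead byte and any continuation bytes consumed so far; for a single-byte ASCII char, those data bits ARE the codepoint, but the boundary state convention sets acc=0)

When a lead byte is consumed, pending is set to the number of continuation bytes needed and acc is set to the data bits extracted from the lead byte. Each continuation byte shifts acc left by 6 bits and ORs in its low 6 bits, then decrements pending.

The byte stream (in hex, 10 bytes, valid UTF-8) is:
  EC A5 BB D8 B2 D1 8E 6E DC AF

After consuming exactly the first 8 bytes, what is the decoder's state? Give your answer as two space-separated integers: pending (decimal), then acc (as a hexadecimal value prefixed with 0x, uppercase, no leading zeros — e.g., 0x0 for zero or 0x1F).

Answer: 0 0x0

Derivation:
Byte[0]=EC: 3-byte lead. pending=2, acc=0xC
Byte[1]=A5: continuation. acc=(acc<<6)|0x25=0x325, pending=1
Byte[2]=BB: continuation. acc=(acc<<6)|0x3B=0xC97B, pending=0
Byte[3]=D8: 2-byte lead. pending=1, acc=0x18
Byte[4]=B2: continuation. acc=(acc<<6)|0x32=0x632, pending=0
Byte[5]=D1: 2-byte lead. pending=1, acc=0x11
Byte[6]=8E: continuation. acc=(acc<<6)|0x0E=0x44E, pending=0
Byte[7]=6E: 1-byte. pending=0, acc=0x0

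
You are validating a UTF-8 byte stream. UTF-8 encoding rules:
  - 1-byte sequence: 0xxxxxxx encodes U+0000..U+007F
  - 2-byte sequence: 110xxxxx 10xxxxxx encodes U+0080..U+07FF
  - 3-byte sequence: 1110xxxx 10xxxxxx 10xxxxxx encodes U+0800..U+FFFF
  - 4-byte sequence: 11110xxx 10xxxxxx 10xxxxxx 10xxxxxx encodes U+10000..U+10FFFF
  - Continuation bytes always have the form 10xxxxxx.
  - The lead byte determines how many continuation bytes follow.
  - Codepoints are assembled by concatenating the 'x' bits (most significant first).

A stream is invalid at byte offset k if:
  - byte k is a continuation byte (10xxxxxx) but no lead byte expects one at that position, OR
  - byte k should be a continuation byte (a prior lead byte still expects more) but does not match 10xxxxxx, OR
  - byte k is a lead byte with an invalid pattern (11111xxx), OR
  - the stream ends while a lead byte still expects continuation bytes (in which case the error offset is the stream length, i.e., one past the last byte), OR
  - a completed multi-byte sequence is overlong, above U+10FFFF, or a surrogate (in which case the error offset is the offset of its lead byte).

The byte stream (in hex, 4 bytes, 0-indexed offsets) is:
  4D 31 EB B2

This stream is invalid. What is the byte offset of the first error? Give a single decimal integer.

Byte[0]=4D: 1-byte ASCII. cp=U+004D
Byte[1]=31: 1-byte ASCII. cp=U+0031
Byte[2]=EB: 3-byte lead, need 2 cont bytes. acc=0xB
Byte[3]=B2: continuation. acc=(acc<<6)|0x32=0x2F2
Byte[4]: stream ended, expected continuation. INVALID

Answer: 4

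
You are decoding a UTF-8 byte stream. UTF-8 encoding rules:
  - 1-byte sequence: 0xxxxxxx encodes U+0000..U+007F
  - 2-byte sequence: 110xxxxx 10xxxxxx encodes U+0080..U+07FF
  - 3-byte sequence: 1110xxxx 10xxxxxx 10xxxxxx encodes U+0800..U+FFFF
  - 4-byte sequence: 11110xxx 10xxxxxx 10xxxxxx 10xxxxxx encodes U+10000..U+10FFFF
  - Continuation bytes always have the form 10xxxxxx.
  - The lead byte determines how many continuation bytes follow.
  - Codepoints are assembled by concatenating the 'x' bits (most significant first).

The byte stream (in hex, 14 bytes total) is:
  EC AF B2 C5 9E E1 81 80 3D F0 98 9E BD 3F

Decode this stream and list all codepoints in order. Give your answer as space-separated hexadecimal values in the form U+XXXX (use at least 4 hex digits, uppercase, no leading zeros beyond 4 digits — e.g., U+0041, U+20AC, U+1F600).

Byte[0]=EC: 3-byte lead, need 2 cont bytes. acc=0xC
Byte[1]=AF: continuation. acc=(acc<<6)|0x2F=0x32F
Byte[2]=B2: continuation. acc=(acc<<6)|0x32=0xCBF2
Completed: cp=U+CBF2 (starts at byte 0)
Byte[3]=C5: 2-byte lead, need 1 cont bytes. acc=0x5
Byte[4]=9E: continuation. acc=(acc<<6)|0x1E=0x15E
Completed: cp=U+015E (starts at byte 3)
Byte[5]=E1: 3-byte lead, need 2 cont bytes. acc=0x1
Byte[6]=81: continuation. acc=(acc<<6)|0x01=0x41
Byte[7]=80: continuation. acc=(acc<<6)|0x00=0x1040
Completed: cp=U+1040 (starts at byte 5)
Byte[8]=3D: 1-byte ASCII. cp=U+003D
Byte[9]=F0: 4-byte lead, need 3 cont bytes. acc=0x0
Byte[10]=98: continuation. acc=(acc<<6)|0x18=0x18
Byte[11]=9E: continuation. acc=(acc<<6)|0x1E=0x61E
Byte[12]=BD: continuation. acc=(acc<<6)|0x3D=0x187BD
Completed: cp=U+187BD (starts at byte 9)
Byte[13]=3F: 1-byte ASCII. cp=U+003F

Answer: U+CBF2 U+015E U+1040 U+003D U+187BD U+003F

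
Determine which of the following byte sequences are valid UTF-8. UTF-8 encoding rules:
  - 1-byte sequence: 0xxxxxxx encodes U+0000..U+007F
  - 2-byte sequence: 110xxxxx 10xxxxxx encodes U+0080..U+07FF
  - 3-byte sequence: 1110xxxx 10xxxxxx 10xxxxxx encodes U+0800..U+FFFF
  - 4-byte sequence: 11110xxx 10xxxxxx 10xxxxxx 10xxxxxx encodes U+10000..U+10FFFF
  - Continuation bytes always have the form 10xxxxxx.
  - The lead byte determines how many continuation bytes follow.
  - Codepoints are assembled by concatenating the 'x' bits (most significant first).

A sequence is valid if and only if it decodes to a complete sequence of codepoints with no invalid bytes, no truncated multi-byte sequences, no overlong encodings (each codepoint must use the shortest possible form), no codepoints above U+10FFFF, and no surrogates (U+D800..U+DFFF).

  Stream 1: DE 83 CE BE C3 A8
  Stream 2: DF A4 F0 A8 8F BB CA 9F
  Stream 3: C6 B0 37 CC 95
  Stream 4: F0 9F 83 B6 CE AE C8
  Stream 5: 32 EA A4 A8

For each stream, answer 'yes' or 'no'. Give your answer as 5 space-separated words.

Answer: yes yes yes no yes

Derivation:
Stream 1: decodes cleanly. VALID
Stream 2: decodes cleanly. VALID
Stream 3: decodes cleanly. VALID
Stream 4: error at byte offset 7. INVALID
Stream 5: decodes cleanly. VALID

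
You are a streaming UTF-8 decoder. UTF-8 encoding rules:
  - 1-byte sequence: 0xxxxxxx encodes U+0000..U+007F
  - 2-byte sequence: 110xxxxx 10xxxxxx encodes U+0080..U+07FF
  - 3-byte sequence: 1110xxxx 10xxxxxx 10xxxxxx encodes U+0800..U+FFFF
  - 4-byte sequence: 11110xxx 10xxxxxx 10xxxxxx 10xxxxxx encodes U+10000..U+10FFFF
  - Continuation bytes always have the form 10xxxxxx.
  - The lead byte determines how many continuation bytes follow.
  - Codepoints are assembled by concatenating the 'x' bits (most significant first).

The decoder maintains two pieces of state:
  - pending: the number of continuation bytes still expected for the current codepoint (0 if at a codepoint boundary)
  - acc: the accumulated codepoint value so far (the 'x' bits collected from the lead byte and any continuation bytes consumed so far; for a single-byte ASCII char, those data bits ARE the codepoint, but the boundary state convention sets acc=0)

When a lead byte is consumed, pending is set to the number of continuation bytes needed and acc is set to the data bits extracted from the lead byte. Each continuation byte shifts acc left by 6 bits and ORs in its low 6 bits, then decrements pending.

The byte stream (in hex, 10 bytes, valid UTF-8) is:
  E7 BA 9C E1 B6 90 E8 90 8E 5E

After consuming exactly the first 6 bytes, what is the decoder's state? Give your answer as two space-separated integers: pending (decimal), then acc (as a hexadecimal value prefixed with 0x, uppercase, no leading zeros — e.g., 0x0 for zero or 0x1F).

Answer: 0 0x1D90

Derivation:
Byte[0]=E7: 3-byte lead. pending=2, acc=0x7
Byte[1]=BA: continuation. acc=(acc<<6)|0x3A=0x1FA, pending=1
Byte[2]=9C: continuation. acc=(acc<<6)|0x1C=0x7E9C, pending=0
Byte[3]=E1: 3-byte lead. pending=2, acc=0x1
Byte[4]=B6: continuation. acc=(acc<<6)|0x36=0x76, pending=1
Byte[5]=90: continuation. acc=(acc<<6)|0x10=0x1D90, pending=0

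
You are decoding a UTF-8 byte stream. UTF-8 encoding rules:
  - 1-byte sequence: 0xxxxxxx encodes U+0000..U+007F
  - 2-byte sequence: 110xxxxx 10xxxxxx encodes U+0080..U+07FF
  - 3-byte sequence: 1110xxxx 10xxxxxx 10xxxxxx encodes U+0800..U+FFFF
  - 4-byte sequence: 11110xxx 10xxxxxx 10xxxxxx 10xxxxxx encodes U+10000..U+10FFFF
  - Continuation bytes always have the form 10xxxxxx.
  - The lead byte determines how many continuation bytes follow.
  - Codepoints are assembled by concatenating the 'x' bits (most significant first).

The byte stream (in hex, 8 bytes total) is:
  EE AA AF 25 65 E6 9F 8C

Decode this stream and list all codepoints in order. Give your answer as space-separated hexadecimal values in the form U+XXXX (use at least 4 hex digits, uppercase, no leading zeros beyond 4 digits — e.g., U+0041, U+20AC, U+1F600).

Answer: U+EAAF U+0025 U+0065 U+67CC

Derivation:
Byte[0]=EE: 3-byte lead, need 2 cont bytes. acc=0xE
Byte[1]=AA: continuation. acc=(acc<<6)|0x2A=0x3AA
Byte[2]=AF: continuation. acc=(acc<<6)|0x2F=0xEAAF
Completed: cp=U+EAAF (starts at byte 0)
Byte[3]=25: 1-byte ASCII. cp=U+0025
Byte[4]=65: 1-byte ASCII. cp=U+0065
Byte[5]=E6: 3-byte lead, need 2 cont bytes. acc=0x6
Byte[6]=9F: continuation. acc=(acc<<6)|0x1F=0x19F
Byte[7]=8C: continuation. acc=(acc<<6)|0x0C=0x67CC
Completed: cp=U+67CC (starts at byte 5)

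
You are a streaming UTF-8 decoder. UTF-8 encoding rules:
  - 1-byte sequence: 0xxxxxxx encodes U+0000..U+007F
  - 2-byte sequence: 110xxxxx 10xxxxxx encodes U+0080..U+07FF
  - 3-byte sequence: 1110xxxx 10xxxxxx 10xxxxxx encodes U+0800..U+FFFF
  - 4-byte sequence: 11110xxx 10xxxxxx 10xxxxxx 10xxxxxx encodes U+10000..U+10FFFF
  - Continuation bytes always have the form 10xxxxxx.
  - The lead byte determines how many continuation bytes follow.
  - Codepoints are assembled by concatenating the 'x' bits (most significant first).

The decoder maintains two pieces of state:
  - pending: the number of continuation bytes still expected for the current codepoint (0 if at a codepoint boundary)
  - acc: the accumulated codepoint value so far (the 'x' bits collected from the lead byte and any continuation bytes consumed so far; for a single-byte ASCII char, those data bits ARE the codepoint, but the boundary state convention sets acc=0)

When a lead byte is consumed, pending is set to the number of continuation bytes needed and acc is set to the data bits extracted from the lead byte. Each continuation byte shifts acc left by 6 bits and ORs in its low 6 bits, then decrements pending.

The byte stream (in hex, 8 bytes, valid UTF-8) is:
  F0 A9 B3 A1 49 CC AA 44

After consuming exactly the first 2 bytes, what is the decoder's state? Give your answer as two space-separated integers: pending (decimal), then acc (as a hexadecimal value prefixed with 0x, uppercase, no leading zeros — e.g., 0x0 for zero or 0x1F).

Answer: 2 0x29

Derivation:
Byte[0]=F0: 4-byte lead. pending=3, acc=0x0
Byte[1]=A9: continuation. acc=(acc<<6)|0x29=0x29, pending=2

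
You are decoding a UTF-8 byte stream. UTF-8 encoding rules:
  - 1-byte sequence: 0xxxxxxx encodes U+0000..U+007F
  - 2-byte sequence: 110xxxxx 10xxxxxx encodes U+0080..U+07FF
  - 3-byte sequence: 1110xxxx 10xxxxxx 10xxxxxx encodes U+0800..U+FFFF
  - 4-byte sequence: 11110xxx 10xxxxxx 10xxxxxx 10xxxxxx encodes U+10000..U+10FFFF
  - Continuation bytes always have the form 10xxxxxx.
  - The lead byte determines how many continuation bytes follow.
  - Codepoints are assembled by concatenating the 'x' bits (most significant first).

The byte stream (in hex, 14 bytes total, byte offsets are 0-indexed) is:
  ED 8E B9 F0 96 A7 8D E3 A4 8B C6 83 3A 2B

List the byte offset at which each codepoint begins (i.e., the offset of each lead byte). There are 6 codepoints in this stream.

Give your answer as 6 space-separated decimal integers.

Answer: 0 3 7 10 12 13

Derivation:
Byte[0]=ED: 3-byte lead, need 2 cont bytes. acc=0xD
Byte[1]=8E: continuation. acc=(acc<<6)|0x0E=0x34E
Byte[2]=B9: continuation. acc=(acc<<6)|0x39=0xD3B9
Completed: cp=U+D3B9 (starts at byte 0)
Byte[3]=F0: 4-byte lead, need 3 cont bytes. acc=0x0
Byte[4]=96: continuation. acc=(acc<<6)|0x16=0x16
Byte[5]=A7: continuation. acc=(acc<<6)|0x27=0x5A7
Byte[6]=8D: continuation. acc=(acc<<6)|0x0D=0x169CD
Completed: cp=U+169CD (starts at byte 3)
Byte[7]=E3: 3-byte lead, need 2 cont bytes. acc=0x3
Byte[8]=A4: continuation. acc=(acc<<6)|0x24=0xE4
Byte[9]=8B: continuation. acc=(acc<<6)|0x0B=0x390B
Completed: cp=U+390B (starts at byte 7)
Byte[10]=C6: 2-byte lead, need 1 cont bytes. acc=0x6
Byte[11]=83: continuation. acc=(acc<<6)|0x03=0x183
Completed: cp=U+0183 (starts at byte 10)
Byte[12]=3A: 1-byte ASCII. cp=U+003A
Byte[13]=2B: 1-byte ASCII. cp=U+002B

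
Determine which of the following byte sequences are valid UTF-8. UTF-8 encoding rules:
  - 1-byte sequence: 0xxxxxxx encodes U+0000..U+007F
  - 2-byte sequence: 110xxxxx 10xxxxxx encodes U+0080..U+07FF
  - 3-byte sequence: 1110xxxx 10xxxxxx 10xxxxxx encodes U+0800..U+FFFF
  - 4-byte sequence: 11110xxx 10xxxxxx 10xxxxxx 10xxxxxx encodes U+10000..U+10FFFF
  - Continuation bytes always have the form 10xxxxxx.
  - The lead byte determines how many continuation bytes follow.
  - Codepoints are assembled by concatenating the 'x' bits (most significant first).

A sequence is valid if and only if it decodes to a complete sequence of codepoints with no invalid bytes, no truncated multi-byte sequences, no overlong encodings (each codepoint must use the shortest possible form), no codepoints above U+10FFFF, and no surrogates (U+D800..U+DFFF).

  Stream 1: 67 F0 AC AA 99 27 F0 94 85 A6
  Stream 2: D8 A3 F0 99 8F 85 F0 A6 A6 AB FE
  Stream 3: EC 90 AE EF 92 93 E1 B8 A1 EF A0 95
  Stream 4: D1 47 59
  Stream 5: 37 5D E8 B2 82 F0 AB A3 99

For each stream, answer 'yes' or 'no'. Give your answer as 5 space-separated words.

Answer: yes no yes no yes

Derivation:
Stream 1: decodes cleanly. VALID
Stream 2: error at byte offset 10. INVALID
Stream 3: decodes cleanly. VALID
Stream 4: error at byte offset 1. INVALID
Stream 5: decodes cleanly. VALID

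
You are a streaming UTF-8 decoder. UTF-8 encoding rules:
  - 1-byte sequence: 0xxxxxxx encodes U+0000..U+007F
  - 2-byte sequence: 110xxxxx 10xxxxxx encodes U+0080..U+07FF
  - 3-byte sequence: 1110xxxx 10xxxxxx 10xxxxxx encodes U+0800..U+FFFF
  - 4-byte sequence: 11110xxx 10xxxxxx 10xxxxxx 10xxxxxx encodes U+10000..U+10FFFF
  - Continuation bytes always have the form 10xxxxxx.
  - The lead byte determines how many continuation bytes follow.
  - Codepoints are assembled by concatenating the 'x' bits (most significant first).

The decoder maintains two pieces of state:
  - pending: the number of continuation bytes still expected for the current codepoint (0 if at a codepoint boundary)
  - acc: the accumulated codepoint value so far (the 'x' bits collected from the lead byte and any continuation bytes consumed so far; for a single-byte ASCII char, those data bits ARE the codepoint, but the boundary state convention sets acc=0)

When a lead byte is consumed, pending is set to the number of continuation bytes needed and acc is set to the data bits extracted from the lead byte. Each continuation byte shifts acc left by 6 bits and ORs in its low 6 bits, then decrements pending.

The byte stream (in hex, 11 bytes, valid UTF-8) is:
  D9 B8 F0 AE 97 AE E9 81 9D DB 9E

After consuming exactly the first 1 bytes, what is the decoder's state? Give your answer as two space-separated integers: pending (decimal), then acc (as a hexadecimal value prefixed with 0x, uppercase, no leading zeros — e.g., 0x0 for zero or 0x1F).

Answer: 1 0x19

Derivation:
Byte[0]=D9: 2-byte lead. pending=1, acc=0x19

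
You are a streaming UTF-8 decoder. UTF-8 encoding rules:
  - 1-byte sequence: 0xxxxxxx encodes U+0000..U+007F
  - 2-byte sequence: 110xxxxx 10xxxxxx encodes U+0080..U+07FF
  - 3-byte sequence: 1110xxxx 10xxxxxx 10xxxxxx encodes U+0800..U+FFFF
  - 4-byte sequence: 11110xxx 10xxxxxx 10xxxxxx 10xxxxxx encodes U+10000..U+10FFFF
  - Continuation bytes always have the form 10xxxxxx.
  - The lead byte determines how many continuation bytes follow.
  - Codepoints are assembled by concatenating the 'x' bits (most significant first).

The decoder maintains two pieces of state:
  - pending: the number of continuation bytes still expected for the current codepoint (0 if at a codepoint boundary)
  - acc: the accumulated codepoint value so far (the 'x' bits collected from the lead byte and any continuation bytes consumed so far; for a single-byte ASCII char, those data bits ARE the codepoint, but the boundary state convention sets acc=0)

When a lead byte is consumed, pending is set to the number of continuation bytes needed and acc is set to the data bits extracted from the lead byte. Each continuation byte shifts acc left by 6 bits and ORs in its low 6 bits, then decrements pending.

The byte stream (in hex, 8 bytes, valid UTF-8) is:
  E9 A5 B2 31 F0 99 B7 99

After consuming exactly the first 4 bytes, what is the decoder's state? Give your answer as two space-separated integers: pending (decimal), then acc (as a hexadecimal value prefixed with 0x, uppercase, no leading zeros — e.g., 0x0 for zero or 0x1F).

Byte[0]=E9: 3-byte lead. pending=2, acc=0x9
Byte[1]=A5: continuation. acc=(acc<<6)|0x25=0x265, pending=1
Byte[2]=B2: continuation. acc=(acc<<6)|0x32=0x9972, pending=0
Byte[3]=31: 1-byte. pending=0, acc=0x0

Answer: 0 0x0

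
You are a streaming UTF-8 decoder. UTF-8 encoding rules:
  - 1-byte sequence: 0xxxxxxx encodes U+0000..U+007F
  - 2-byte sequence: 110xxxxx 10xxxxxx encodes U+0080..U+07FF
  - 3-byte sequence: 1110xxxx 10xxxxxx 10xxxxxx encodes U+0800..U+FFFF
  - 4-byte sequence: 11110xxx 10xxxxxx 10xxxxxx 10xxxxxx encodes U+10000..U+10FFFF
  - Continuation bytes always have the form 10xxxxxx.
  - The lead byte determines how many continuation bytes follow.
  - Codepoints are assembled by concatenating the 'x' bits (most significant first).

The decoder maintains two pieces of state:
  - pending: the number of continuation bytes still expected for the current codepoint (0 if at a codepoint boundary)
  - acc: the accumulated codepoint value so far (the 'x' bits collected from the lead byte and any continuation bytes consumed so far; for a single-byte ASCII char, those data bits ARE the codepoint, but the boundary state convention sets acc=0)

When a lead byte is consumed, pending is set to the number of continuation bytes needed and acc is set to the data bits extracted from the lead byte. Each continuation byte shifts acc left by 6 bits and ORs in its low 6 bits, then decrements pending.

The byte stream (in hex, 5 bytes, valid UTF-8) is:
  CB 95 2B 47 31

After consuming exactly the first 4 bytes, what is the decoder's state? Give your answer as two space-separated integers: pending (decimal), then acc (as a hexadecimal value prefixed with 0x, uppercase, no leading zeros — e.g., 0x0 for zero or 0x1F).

Byte[0]=CB: 2-byte lead. pending=1, acc=0xB
Byte[1]=95: continuation. acc=(acc<<6)|0x15=0x2D5, pending=0
Byte[2]=2B: 1-byte. pending=0, acc=0x0
Byte[3]=47: 1-byte. pending=0, acc=0x0

Answer: 0 0x0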